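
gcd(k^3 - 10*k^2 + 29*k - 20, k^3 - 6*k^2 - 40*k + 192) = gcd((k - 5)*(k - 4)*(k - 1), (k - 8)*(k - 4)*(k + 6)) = k - 4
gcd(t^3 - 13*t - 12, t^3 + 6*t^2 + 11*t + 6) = t^2 + 4*t + 3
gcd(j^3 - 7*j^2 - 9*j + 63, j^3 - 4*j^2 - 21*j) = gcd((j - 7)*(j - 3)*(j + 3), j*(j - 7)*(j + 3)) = j^2 - 4*j - 21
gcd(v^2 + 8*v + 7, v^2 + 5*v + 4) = v + 1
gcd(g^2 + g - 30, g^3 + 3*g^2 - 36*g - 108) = g + 6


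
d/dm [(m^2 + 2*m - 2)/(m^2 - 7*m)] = (-9*m^2 + 4*m - 14)/(m^2*(m^2 - 14*m + 49))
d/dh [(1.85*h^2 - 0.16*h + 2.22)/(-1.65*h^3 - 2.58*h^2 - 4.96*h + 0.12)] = (3.0525*h^4 - 0.528*h^3 + 1.4002*h^2 + 11.8992*h + 10.992)/(2.7225*h^6 + 8.514*h^5 + 23.0244*h^4 + 25.1976*h^3 + 23.9824*h^2 - 1.1904*h + 0.0144)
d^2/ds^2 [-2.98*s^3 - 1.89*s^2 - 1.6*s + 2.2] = -17.88*s - 3.78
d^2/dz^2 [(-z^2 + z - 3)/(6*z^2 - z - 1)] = 2*(30*z^3 - 342*z^2 + 72*z - 23)/(216*z^6 - 108*z^5 - 90*z^4 + 35*z^3 + 15*z^2 - 3*z - 1)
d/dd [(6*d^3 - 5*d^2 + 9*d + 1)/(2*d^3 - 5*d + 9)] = (10*d^4 - 96*d^3 + 181*d^2 - 90*d + 86)/(4*d^6 - 20*d^4 + 36*d^3 + 25*d^2 - 90*d + 81)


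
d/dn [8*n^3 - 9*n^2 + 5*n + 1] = 24*n^2 - 18*n + 5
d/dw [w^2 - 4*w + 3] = 2*w - 4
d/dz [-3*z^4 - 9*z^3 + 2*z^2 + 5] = z*(-12*z^2 - 27*z + 4)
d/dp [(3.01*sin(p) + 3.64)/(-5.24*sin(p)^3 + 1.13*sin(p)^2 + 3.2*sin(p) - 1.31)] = (31.5448*sin(p)^3 + 53.8195*sin(p)^2 - 8.2264*sin(p) - 15.5911)*cos(p)/(27.4576*sin(p)^6 - 11.8424*sin(p)^5 - 32.2591*sin(p)^4 + 20.9608*sin(p)^3 + 7.2794*sin(p)^2 - 8.384*sin(p) + 1.7161)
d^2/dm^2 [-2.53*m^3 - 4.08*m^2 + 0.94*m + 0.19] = -15.18*m - 8.16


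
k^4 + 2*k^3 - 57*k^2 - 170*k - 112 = (k - 8)*(k + 1)*(k + 2)*(k + 7)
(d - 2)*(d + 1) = d^2 - d - 2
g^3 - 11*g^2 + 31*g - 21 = (g - 7)*(g - 3)*(g - 1)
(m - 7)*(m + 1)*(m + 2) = m^3 - 4*m^2 - 19*m - 14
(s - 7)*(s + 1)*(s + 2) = s^3 - 4*s^2 - 19*s - 14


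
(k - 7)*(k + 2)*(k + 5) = k^3 - 39*k - 70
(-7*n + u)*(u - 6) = -7*n*u + 42*n + u^2 - 6*u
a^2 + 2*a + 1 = (a + 1)^2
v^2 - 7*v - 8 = (v - 8)*(v + 1)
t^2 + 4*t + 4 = (t + 2)^2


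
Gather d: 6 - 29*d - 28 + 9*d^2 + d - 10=9*d^2 - 28*d - 32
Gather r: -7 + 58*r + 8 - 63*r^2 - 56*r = -63*r^2 + 2*r + 1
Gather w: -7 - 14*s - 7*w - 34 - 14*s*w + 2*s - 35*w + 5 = -12*s + w*(-14*s - 42) - 36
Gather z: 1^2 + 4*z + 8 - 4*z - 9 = 0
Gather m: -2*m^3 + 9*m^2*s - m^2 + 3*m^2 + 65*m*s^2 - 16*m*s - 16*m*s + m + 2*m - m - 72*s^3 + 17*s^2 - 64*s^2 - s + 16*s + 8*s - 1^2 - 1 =-2*m^3 + m^2*(9*s + 2) + m*(65*s^2 - 32*s + 2) - 72*s^3 - 47*s^2 + 23*s - 2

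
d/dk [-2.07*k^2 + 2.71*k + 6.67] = 2.71 - 4.14*k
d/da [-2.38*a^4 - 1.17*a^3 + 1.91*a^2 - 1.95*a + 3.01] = -9.52*a^3 - 3.51*a^2 + 3.82*a - 1.95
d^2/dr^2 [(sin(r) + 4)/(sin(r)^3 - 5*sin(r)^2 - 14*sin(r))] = (-4*sin(r)^4 - 21*sin(r)^3 + 145*sin(r)^2 - 200*sin(r) - 1082 - 520/sin(r) + 1680/sin(r)^2 + 1568/sin(r)^3)/((sin(r) - 7)^3*(sin(r) + 2)^3)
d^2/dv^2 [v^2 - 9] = 2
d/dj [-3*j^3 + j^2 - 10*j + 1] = -9*j^2 + 2*j - 10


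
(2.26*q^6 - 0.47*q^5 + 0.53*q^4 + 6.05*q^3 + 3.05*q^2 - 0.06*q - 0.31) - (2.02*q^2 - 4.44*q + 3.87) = 2.26*q^6 - 0.47*q^5 + 0.53*q^4 + 6.05*q^3 + 1.03*q^2 + 4.38*q - 4.18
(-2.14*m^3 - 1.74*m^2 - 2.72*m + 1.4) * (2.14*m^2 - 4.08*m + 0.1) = -4.5796*m^5 + 5.0076*m^4 + 1.0644*m^3 + 13.9196*m^2 - 5.984*m + 0.14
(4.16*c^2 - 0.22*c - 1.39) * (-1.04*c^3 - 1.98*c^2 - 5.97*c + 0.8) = -4.3264*c^5 - 8.008*c^4 - 22.954*c^3 + 7.3936*c^2 + 8.1223*c - 1.112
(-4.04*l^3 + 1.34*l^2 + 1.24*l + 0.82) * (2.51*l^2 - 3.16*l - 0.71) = -10.1404*l^5 + 16.1298*l^4 + 1.7464*l^3 - 2.8116*l^2 - 3.4716*l - 0.5822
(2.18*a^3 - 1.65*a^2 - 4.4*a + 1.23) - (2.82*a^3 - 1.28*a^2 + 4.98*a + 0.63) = -0.64*a^3 - 0.37*a^2 - 9.38*a + 0.6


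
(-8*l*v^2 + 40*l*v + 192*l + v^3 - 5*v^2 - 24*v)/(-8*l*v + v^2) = v - 5 - 24/v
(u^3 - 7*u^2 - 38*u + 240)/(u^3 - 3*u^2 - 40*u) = (u^2 + u - 30)/(u*(u + 5))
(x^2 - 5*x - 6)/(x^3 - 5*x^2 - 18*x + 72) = (x + 1)/(x^2 + x - 12)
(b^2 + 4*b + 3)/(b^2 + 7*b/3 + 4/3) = 3*(b + 3)/(3*b + 4)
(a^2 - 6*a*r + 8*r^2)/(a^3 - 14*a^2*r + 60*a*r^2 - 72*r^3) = (a - 4*r)/(a^2 - 12*a*r + 36*r^2)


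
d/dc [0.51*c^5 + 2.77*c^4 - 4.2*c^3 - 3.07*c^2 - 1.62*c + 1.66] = 2.55*c^4 + 11.08*c^3 - 12.6*c^2 - 6.14*c - 1.62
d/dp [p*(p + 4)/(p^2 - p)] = -5/(p^2 - 2*p + 1)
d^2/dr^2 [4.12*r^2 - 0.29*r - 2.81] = 8.24000000000000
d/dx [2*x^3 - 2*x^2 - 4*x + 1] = 6*x^2 - 4*x - 4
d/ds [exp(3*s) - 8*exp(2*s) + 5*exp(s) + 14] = (3*exp(2*s) - 16*exp(s) + 5)*exp(s)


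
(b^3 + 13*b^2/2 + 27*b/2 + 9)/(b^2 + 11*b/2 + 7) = (2*b^2 + 9*b + 9)/(2*b + 7)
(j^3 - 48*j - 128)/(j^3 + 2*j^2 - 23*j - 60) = (j^2 - 4*j - 32)/(j^2 - 2*j - 15)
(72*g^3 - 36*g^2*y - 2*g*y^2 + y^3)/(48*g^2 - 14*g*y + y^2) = (-12*g^2 + 4*g*y + y^2)/(-8*g + y)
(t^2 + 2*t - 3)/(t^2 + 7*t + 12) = (t - 1)/(t + 4)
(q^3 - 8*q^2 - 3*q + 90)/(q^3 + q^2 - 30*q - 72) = (q - 5)/(q + 4)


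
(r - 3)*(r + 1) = r^2 - 2*r - 3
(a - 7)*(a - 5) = a^2 - 12*a + 35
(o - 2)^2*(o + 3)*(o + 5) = o^4 + 4*o^3 - 13*o^2 - 28*o + 60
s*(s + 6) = s^2 + 6*s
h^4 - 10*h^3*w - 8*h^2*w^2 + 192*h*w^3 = h*(h - 8*w)*(h - 6*w)*(h + 4*w)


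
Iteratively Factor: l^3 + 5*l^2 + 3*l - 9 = (l + 3)*(l^2 + 2*l - 3) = (l - 1)*(l + 3)*(l + 3)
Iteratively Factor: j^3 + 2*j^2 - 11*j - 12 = (j - 3)*(j^2 + 5*j + 4) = (j - 3)*(j + 1)*(j + 4)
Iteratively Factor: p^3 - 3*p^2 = (p)*(p^2 - 3*p) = p^2*(p - 3)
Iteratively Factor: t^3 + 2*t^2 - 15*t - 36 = (t + 3)*(t^2 - t - 12) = (t - 4)*(t + 3)*(t + 3)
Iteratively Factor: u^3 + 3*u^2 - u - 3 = (u + 3)*(u^2 - 1) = (u - 1)*(u + 3)*(u + 1)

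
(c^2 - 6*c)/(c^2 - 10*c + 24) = c/(c - 4)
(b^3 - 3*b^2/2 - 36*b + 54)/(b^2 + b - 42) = (b^2 + 9*b/2 - 9)/(b + 7)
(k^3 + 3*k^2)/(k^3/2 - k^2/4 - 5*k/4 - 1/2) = 4*k^2*(k + 3)/(2*k^3 - k^2 - 5*k - 2)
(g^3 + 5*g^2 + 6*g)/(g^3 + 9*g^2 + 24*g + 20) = g*(g + 3)/(g^2 + 7*g + 10)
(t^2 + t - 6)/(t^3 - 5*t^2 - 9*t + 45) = (t - 2)/(t^2 - 8*t + 15)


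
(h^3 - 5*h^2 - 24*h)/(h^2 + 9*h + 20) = h*(h^2 - 5*h - 24)/(h^2 + 9*h + 20)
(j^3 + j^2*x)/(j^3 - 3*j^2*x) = (j + x)/(j - 3*x)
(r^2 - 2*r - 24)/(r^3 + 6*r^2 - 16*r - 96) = (r - 6)/(r^2 + 2*r - 24)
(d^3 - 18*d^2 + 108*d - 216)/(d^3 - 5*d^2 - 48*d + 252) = (d - 6)/(d + 7)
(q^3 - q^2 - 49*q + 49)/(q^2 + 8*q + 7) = (q^2 - 8*q + 7)/(q + 1)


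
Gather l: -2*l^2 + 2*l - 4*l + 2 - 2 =-2*l^2 - 2*l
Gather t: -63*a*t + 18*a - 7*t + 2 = 18*a + t*(-63*a - 7) + 2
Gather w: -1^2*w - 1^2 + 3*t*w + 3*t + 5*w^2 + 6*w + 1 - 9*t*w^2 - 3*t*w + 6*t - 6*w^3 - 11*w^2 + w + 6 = 9*t - 6*w^3 + w^2*(-9*t - 6) + 6*w + 6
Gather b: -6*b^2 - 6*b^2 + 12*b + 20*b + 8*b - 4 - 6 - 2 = -12*b^2 + 40*b - 12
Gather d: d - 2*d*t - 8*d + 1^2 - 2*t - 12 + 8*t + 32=d*(-2*t - 7) + 6*t + 21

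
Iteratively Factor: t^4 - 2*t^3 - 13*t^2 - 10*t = (t)*(t^3 - 2*t^2 - 13*t - 10) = t*(t + 2)*(t^2 - 4*t - 5) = t*(t + 1)*(t + 2)*(t - 5)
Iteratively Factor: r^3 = (r)*(r^2) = r^2*(r)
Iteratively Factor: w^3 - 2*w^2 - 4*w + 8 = (w - 2)*(w^2 - 4) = (w - 2)*(w + 2)*(w - 2)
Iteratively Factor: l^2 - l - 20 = (l + 4)*(l - 5)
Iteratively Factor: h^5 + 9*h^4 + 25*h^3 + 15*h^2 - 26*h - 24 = (h + 3)*(h^4 + 6*h^3 + 7*h^2 - 6*h - 8) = (h + 2)*(h + 3)*(h^3 + 4*h^2 - h - 4) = (h + 2)*(h + 3)*(h + 4)*(h^2 - 1) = (h - 1)*(h + 2)*(h + 3)*(h + 4)*(h + 1)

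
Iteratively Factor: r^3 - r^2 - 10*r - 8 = (r + 2)*(r^2 - 3*r - 4) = (r + 1)*(r + 2)*(r - 4)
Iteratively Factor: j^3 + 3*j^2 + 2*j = (j + 1)*(j^2 + 2*j) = j*(j + 1)*(j + 2)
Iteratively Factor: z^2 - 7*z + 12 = (z - 3)*(z - 4)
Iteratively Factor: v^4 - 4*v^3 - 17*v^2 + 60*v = (v - 5)*(v^3 + v^2 - 12*v) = v*(v - 5)*(v^2 + v - 12) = v*(v - 5)*(v - 3)*(v + 4)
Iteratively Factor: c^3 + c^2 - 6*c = (c)*(c^2 + c - 6) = c*(c + 3)*(c - 2)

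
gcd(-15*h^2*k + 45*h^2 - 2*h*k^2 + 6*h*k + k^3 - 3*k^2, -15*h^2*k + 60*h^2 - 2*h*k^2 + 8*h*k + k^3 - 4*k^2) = 15*h^2 + 2*h*k - k^2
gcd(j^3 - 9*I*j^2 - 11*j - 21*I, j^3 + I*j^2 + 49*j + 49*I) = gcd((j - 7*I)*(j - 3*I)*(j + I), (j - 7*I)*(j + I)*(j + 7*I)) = j^2 - 6*I*j + 7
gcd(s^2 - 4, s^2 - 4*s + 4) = s - 2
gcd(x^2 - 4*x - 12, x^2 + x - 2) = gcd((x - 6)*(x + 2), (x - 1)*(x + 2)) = x + 2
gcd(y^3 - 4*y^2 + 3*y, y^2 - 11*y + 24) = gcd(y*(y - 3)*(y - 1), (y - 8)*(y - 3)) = y - 3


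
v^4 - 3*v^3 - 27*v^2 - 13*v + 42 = (v - 7)*(v - 1)*(v + 2)*(v + 3)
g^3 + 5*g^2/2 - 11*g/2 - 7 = (g - 2)*(g + 1)*(g + 7/2)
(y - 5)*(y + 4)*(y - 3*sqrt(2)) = y^3 - 3*sqrt(2)*y^2 - y^2 - 20*y + 3*sqrt(2)*y + 60*sqrt(2)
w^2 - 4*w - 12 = (w - 6)*(w + 2)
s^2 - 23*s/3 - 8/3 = (s - 8)*(s + 1/3)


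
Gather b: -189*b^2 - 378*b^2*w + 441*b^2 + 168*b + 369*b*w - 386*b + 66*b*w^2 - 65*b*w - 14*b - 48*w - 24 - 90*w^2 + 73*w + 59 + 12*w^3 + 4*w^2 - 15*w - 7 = b^2*(252 - 378*w) + b*(66*w^2 + 304*w - 232) + 12*w^3 - 86*w^2 + 10*w + 28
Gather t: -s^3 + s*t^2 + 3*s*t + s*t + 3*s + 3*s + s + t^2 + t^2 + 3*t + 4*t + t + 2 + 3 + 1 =-s^3 + 7*s + t^2*(s + 2) + t*(4*s + 8) + 6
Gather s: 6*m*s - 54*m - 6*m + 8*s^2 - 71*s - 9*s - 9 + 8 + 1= -60*m + 8*s^2 + s*(6*m - 80)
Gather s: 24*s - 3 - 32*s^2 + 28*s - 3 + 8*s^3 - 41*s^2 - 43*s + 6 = 8*s^3 - 73*s^2 + 9*s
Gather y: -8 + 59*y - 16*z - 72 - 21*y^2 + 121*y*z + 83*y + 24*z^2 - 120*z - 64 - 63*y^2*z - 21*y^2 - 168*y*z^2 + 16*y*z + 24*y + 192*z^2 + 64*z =y^2*(-63*z - 42) + y*(-168*z^2 + 137*z + 166) + 216*z^2 - 72*z - 144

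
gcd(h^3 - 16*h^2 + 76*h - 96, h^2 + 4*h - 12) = h - 2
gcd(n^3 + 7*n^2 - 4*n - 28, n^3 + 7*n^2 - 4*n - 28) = n^3 + 7*n^2 - 4*n - 28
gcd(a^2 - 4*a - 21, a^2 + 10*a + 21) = a + 3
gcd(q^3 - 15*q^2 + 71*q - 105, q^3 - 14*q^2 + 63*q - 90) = q^2 - 8*q + 15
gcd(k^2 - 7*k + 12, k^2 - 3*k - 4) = k - 4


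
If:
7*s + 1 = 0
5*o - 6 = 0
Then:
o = 6/5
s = -1/7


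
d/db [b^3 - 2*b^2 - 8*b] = 3*b^2 - 4*b - 8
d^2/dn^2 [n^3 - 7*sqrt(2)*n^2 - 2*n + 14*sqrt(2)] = 6*n - 14*sqrt(2)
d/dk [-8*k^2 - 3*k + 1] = -16*k - 3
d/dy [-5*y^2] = -10*y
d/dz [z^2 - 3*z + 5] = 2*z - 3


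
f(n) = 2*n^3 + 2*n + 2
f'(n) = 6*n^2 + 2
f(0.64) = 3.80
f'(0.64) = 4.46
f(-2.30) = -26.93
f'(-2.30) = 33.74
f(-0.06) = 1.88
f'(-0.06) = 2.02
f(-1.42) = -6.57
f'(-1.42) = 14.10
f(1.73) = 15.82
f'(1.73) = 19.96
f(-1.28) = -4.75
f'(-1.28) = 11.83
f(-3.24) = -72.50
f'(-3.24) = 64.99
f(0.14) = 2.29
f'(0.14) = 2.12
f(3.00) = 62.00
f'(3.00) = 56.00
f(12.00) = 3482.00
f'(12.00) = 866.00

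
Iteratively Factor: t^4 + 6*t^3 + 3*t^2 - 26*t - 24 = (t - 2)*(t^3 + 8*t^2 + 19*t + 12) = (t - 2)*(t + 4)*(t^2 + 4*t + 3) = (t - 2)*(t + 3)*(t + 4)*(t + 1)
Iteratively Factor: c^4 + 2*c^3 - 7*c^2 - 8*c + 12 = (c + 3)*(c^3 - c^2 - 4*c + 4) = (c + 2)*(c + 3)*(c^2 - 3*c + 2) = (c - 1)*(c + 2)*(c + 3)*(c - 2)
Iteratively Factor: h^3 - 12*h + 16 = (h - 2)*(h^2 + 2*h - 8) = (h - 2)*(h + 4)*(h - 2)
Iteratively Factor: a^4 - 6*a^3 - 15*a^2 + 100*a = (a - 5)*(a^3 - a^2 - 20*a) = a*(a - 5)*(a^2 - a - 20) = a*(a - 5)*(a + 4)*(a - 5)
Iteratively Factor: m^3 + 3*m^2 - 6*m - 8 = (m + 4)*(m^2 - m - 2) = (m + 1)*(m + 4)*(m - 2)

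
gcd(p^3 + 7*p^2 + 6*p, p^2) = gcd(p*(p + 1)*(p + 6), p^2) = p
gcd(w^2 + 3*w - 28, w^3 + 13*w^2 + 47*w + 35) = w + 7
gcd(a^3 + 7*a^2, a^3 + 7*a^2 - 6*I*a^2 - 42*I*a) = a^2 + 7*a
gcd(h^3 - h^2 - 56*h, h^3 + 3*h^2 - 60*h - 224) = h^2 - h - 56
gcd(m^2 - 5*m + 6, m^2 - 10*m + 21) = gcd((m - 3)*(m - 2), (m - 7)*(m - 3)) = m - 3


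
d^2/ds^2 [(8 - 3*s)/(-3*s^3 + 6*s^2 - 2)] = 6*(3*s^2*(3*s - 8)*(3*s - 4)^2 + (-9*s^2 + 12*s - (3*s - 8)*(3*s - 2))*(3*s^3 - 6*s^2 + 2))/(3*s^3 - 6*s^2 + 2)^3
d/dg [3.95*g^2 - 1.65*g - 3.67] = 7.9*g - 1.65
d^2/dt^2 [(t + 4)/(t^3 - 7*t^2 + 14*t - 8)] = 2*((t + 4)*(3*t^2 - 14*t + 14)^2 + (-3*t^2 + 14*t - (t + 4)*(3*t - 7) - 14)*(t^3 - 7*t^2 + 14*t - 8))/(t^3 - 7*t^2 + 14*t - 8)^3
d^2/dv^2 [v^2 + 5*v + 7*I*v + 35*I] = 2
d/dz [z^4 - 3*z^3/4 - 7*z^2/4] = z*(16*z^2 - 9*z - 14)/4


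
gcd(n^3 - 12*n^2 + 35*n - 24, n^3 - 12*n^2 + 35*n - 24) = n^3 - 12*n^2 + 35*n - 24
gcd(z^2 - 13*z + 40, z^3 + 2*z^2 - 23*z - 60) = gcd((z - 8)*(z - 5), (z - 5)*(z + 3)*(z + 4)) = z - 5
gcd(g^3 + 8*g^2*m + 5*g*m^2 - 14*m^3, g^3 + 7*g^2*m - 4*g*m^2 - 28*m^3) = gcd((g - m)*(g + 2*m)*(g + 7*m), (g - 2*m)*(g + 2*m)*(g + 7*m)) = g^2 + 9*g*m + 14*m^2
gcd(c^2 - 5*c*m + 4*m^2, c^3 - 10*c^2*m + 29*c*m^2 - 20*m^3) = c^2 - 5*c*m + 4*m^2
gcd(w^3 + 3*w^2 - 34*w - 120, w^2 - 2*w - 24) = w^2 - 2*w - 24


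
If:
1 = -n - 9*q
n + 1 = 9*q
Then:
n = -1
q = 0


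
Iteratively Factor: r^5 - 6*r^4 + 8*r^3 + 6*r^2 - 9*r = (r - 3)*(r^4 - 3*r^3 - r^2 + 3*r) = (r - 3)^2*(r^3 - r) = (r - 3)^2*(r + 1)*(r^2 - r) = (r - 3)^2*(r - 1)*(r + 1)*(r)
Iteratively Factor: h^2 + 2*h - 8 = (h + 4)*(h - 2)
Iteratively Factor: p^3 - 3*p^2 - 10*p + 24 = (p + 3)*(p^2 - 6*p + 8) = (p - 2)*(p + 3)*(p - 4)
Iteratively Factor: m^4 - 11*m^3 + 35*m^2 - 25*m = (m - 5)*(m^3 - 6*m^2 + 5*m) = (m - 5)^2*(m^2 - m) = m*(m - 5)^2*(m - 1)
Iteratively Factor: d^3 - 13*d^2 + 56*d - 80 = (d - 4)*(d^2 - 9*d + 20) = (d - 4)^2*(d - 5)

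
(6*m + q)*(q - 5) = 6*m*q - 30*m + q^2 - 5*q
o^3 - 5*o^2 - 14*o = o*(o - 7)*(o + 2)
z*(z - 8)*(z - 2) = z^3 - 10*z^2 + 16*z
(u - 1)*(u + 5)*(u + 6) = u^3 + 10*u^2 + 19*u - 30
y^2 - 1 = (y - 1)*(y + 1)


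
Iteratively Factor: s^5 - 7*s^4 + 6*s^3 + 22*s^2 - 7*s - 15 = (s - 5)*(s^4 - 2*s^3 - 4*s^2 + 2*s + 3) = (s - 5)*(s - 1)*(s^3 - s^2 - 5*s - 3) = (s - 5)*(s - 1)*(s + 1)*(s^2 - 2*s - 3) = (s - 5)*(s - 1)*(s + 1)^2*(s - 3)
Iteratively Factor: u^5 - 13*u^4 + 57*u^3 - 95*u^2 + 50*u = (u - 1)*(u^4 - 12*u^3 + 45*u^2 - 50*u) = (u - 5)*(u - 1)*(u^3 - 7*u^2 + 10*u) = u*(u - 5)*(u - 1)*(u^2 - 7*u + 10) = u*(u - 5)*(u - 2)*(u - 1)*(u - 5)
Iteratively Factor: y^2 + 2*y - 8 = (y - 2)*(y + 4)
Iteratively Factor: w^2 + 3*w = (w + 3)*(w)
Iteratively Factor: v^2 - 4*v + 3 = (v - 1)*(v - 3)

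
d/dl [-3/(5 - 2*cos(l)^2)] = 6*sin(2*l)/(4 - cos(2*l))^2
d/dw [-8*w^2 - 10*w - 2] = -16*w - 10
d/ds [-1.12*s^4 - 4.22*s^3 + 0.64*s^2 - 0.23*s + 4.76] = -4.48*s^3 - 12.66*s^2 + 1.28*s - 0.23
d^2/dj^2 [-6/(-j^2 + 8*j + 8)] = 12*(j^2 - 8*j - 4*(j - 4)^2 - 8)/(-j^2 + 8*j + 8)^3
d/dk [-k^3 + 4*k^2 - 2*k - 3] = -3*k^2 + 8*k - 2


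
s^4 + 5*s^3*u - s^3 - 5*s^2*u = s^2*(s - 1)*(s + 5*u)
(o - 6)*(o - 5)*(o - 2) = o^3 - 13*o^2 + 52*o - 60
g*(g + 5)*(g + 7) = g^3 + 12*g^2 + 35*g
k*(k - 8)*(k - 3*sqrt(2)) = k^3 - 8*k^2 - 3*sqrt(2)*k^2 + 24*sqrt(2)*k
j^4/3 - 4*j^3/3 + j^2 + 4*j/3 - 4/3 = (j/3 + 1/3)*(j - 2)^2*(j - 1)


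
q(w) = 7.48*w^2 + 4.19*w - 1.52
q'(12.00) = 183.71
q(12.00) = 1125.88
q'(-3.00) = -40.69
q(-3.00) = 53.23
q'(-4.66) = -65.52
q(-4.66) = 141.39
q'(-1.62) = -20.05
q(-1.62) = 11.32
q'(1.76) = 30.52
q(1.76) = 29.02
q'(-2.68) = -35.90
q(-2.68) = 40.98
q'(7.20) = 111.90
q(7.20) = 416.41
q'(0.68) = 14.36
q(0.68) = 4.79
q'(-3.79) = -52.51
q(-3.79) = 90.04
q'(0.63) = 13.61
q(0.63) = 4.09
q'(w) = 14.96*w + 4.19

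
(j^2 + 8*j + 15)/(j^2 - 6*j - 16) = (j^2 + 8*j + 15)/(j^2 - 6*j - 16)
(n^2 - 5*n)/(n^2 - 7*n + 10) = n/(n - 2)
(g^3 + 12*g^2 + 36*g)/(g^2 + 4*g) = (g^2 + 12*g + 36)/(g + 4)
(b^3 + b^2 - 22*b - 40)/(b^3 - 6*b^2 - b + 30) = (b + 4)/(b - 3)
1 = 1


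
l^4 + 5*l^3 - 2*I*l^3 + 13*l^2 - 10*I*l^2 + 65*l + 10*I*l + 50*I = (l + 5)*(l - 5*I)*(l + I)*(l + 2*I)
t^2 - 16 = (t - 4)*(t + 4)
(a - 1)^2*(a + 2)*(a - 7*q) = a^4 - 7*a^3*q - 3*a^2 + 21*a*q + 2*a - 14*q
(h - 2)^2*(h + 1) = h^3 - 3*h^2 + 4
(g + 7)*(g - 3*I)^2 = g^3 + 7*g^2 - 6*I*g^2 - 9*g - 42*I*g - 63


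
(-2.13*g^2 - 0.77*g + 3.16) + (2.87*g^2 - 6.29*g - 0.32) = 0.74*g^2 - 7.06*g + 2.84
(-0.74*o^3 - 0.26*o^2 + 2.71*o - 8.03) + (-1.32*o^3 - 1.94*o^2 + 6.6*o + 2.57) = -2.06*o^3 - 2.2*o^2 + 9.31*o - 5.46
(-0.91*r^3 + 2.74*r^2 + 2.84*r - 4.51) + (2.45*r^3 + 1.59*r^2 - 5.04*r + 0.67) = 1.54*r^3 + 4.33*r^2 - 2.2*r - 3.84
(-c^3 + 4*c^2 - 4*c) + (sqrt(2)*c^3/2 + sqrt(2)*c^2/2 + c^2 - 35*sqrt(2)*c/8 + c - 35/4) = -c^3 + sqrt(2)*c^3/2 + sqrt(2)*c^2/2 + 5*c^2 - 35*sqrt(2)*c/8 - 3*c - 35/4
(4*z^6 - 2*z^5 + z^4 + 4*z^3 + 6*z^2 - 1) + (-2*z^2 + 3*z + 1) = 4*z^6 - 2*z^5 + z^4 + 4*z^3 + 4*z^2 + 3*z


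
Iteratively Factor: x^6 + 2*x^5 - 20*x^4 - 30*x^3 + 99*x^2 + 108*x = (x)*(x^5 + 2*x^4 - 20*x^3 - 30*x^2 + 99*x + 108) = x*(x - 3)*(x^4 + 5*x^3 - 5*x^2 - 45*x - 36) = x*(x - 3)*(x + 4)*(x^3 + x^2 - 9*x - 9) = x*(x - 3)*(x + 3)*(x + 4)*(x^2 - 2*x - 3) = x*(x - 3)*(x + 1)*(x + 3)*(x + 4)*(x - 3)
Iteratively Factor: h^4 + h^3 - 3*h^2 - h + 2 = (h - 1)*(h^3 + 2*h^2 - h - 2) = (h - 1)^2*(h^2 + 3*h + 2) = (h - 1)^2*(h + 1)*(h + 2)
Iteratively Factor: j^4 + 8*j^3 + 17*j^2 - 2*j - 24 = (j + 4)*(j^3 + 4*j^2 + j - 6) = (j + 3)*(j + 4)*(j^2 + j - 2) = (j - 1)*(j + 3)*(j + 4)*(j + 2)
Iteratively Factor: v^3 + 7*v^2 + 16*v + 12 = (v + 2)*(v^2 + 5*v + 6) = (v + 2)^2*(v + 3)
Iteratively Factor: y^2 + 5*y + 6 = (y + 3)*(y + 2)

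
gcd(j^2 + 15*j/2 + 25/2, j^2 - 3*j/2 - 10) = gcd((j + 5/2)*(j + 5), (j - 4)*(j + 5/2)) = j + 5/2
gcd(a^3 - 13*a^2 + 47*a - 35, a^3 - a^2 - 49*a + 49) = a^2 - 8*a + 7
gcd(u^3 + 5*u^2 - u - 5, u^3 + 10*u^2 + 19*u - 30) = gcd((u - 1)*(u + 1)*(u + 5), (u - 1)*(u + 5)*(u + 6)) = u^2 + 4*u - 5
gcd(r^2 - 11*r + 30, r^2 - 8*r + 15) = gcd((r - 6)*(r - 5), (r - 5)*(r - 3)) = r - 5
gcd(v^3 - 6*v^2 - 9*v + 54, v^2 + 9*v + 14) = 1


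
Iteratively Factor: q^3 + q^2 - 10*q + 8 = (q + 4)*(q^2 - 3*q + 2) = (q - 2)*(q + 4)*(q - 1)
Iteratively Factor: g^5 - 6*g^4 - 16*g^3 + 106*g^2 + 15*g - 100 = (g + 1)*(g^4 - 7*g^3 - 9*g^2 + 115*g - 100) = (g - 5)*(g + 1)*(g^3 - 2*g^2 - 19*g + 20) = (g - 5)*(g + 1)*(g + 4)*(g^2 - 6*g + 5) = (g - 5)^2*(g + 1)*(g + 4)*(g - 1)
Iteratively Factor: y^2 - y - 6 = (y + 2)*(y - 3)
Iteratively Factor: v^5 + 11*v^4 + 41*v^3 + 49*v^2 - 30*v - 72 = (v + 4)*(v^4 + 7*v^3 + 13*v^2 - 3*v - 18) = (v + 3)*(v + 4)*(v^3 + 4*v^2 + v - 6) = (v + 2)*(v + 3)*(v + 4)*(v^2 + 2*v - 3) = (v + 2)*(v + 3)^2*(v + 4)*(v - 1)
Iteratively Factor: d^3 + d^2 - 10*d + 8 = (d - 2)*(d^2 + 3*d - 4) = (d - 2)*(d + 4)*(d - 1)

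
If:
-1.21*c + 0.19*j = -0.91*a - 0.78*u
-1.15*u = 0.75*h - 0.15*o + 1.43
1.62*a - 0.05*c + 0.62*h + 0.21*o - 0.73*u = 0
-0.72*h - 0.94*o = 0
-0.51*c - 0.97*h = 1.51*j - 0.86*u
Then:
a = 0.872142493747721*u + 0.484171109543487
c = 1.44733069656514*u + 0.504167319442679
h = -1.32964329643296*u - 1.65338253382534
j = 0.934844597544206*u + 0.891824983374047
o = 1.01845018450184*u + 1.26642066420664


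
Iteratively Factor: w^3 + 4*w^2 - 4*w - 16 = (w + 2)*(w^2 + 2*w - 8) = (w + 2)*(w + 4)*(w - 2)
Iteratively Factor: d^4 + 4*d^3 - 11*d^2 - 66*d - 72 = (d + 3)*(d^3 + d^2 - 14*d - 24) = (d - 4)*(d + 3)*(d^2 + 5*d + 6) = (d - 4)*(d + 3)^2*(d + 2)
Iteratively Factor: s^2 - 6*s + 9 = (s - 3)*(s - 3)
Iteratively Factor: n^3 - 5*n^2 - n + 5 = (n - 5)*(n^2 - 1) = (n - 5)*(n + 1)*(n - 1)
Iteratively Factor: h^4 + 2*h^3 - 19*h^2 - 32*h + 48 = (h - 1)*(h^3 + 3*h^2 - 16*h - 48) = (h - 4)*(h - 1)*(h^2 + 7*h + 12) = (h - 4)*(h - 1)*(h + 4)*(h + 3)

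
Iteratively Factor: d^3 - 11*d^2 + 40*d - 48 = (d - 4)*(d^2 - 7*d + 12) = (d - 4)^2*(d - 3)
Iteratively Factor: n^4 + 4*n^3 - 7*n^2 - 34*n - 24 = (n + 4)*(n^3 - 7*n - 6) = (n + 1)*(n + 4)*(n^2 - n - 6) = (n + 1)*(n + 2)*(n + 4)*(n - 3)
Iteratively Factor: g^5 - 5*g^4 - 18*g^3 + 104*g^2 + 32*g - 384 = (g - 3)*(g^4 - 2*g^3 - 24*g^2 + 32*g + 128) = (g - 3)*(g + 2)*(g^3 - 4*g^2 - 16*g + 64) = (g - 4)*(g - 3)*(g + 2)*(g^2 - 16) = (g - 4)^2*(g - 3)*(g + 2)*(g + 4)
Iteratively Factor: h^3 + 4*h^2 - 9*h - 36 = (h + 3)*(h^2 + h - 12) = (h - 3)*(h + 3)*(h + 4)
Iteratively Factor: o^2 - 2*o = (o)*(o - 2)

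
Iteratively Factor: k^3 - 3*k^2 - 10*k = (k)*(k^2 - 3*k - 10) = k*(k + 2)*(k - 5)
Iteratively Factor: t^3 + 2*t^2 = (t)*(t^2 + 2*t) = t*(t + 2)*(t)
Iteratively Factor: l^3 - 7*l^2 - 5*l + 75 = (l - 5)*(l^2 - 2*l - 15) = (l - 5)*(l + 3)*(l - 5)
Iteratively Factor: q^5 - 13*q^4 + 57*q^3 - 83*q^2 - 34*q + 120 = (q - 4)*(q^4 - 9*q^3 + 21*q^2 + q - 30) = (q - 4)*(q - 2)*(q^3 - 7*q^2 + 7*q + 15) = (q - 4)*(q - 3)*(q - 2)*(q^2 - 4*q - 5) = (q - 4)*(q - 3)*(q - 2)*(q + 1)*(q - 5)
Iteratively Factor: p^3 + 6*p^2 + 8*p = (p + 4)*(p^2 + 2*p) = (p + 2)*(p + 4)*(p)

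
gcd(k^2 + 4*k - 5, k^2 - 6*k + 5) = k - 1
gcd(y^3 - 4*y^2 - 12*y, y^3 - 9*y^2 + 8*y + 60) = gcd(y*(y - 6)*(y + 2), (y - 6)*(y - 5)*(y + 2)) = y^2 - 4*y - 12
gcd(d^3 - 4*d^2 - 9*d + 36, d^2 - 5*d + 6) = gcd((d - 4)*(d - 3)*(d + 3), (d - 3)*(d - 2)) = d - 3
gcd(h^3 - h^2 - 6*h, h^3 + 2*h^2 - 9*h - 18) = h^2 - h - 6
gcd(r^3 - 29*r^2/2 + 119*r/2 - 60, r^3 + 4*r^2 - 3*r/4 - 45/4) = r - 3/2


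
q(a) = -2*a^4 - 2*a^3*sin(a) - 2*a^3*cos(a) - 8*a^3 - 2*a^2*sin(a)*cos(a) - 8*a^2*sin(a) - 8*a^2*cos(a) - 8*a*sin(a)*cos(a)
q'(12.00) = -24103.02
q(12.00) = -56538.08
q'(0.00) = 0.00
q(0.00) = 0.00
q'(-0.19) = 3.79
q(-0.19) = -0.43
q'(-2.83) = 11.04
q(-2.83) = 78.55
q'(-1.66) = -59.88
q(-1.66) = 36.09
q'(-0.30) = 3.79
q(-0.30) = -0.87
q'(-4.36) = 162.30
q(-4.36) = -50.54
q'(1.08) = -65.08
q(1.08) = -33.40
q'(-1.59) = -58.62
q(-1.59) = 31.94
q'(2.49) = -144.86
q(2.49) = -169.62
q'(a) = 2*a^3*sin(a) - 2*a^3*cos(a) - 8*a^3 + 2*a^2*sin(a)^2 + 2*a^2*sin(a) - 2*a^2*cos(a)^2 - 14*a^2*cos(a) - 24*a^2 + 8*a*sin(a)^2 - 4*a*sin(a)*cos(a) - 16*a*sin(a) - 8*a*cos(a)^2 - 16*a*cos(a) - 8*sin(a)*cos(a)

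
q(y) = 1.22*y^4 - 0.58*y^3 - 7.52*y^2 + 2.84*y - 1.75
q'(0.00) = 2.84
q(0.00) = -1.75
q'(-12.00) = -8499.88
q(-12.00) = 25181.45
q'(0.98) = -8.98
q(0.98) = -5.61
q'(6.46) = 1148.65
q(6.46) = 1671.08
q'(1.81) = -1.15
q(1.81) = -11.59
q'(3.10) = 84.87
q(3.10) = 30.18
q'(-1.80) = -4.19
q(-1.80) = -15.04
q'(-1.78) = -3.42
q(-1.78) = -15.11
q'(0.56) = -5.27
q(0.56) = -2.50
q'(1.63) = -5.16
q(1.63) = -11.00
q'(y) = 4.88*y^3 - 1.74*y^2 - 15.04*y + 2.84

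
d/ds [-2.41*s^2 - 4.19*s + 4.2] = -4.82*s - 4.19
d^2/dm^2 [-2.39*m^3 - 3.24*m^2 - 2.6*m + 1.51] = -14.34*m - 6.48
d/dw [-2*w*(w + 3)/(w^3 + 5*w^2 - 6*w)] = 2*(w^2 + 6*w + 21)/(w^4 + 10*w^3 + 13*w^2 - 60*w + 36)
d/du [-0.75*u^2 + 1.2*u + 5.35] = 1.2 - 1.5*u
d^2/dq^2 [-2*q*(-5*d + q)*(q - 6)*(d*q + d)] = 4*d*(15*d*q - 25*d - 6*q^2 + 15*q + 6)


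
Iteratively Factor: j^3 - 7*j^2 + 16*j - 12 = (j - 2)*(j^2 - 5*j + 6) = (j - 3)*(j - 2)*(j - 2)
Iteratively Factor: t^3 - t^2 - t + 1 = (t - 1)*(t^2 - 1) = (t - 1)^2*(t + 1)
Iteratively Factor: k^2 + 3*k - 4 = (k + 4)*(k - 1)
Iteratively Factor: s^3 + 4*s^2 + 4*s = (s)*(s^2 + 4*s + 4) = s*(s + 2)*(s + 2)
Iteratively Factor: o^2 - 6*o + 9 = (o - 3)*(o - 3)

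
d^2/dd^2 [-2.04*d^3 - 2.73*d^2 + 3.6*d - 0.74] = -12.24*d - 5.46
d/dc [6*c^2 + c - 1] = 12*c + 1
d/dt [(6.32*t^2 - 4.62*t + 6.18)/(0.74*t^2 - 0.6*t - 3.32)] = (-0.373200000000001*t^2 - 51.1112*t + 19.0464)/(0.5476*t^4 - 0.888*t^3 - 4.5536*t^2 + 3.984*t + 11.0224)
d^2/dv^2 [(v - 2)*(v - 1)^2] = 6*v - 8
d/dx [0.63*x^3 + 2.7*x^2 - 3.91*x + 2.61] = 1.89*x^2 + 5.4*x - 3.91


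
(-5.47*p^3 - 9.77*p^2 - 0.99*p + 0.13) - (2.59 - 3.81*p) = -5.47*p^3 - 9.77*p^2 + 2.82*p - 2.46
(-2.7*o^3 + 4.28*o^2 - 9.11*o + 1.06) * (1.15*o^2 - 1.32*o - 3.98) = -3.105*o^5 + 8.486*o^4 - 5.3801*o^3 - 3.7902*o^2 + 34.8586*o - 4.2188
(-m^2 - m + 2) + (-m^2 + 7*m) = -2*m^2 + 6*m + 2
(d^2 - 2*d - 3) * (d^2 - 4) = d^4 - 2*d^3 - 7*d^2 + 8*d + 12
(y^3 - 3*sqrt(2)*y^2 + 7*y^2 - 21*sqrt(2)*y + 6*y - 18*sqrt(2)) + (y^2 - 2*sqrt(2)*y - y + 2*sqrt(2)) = y^3 - 3*sqrt(2)*y^2 + 8*y^2 - 23*sqrt(2)*y + 5*y - 16*sqrt(2)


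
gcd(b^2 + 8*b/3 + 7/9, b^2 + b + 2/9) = b + 1/3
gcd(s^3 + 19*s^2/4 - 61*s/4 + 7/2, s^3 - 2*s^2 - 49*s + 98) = s^2 + 5*s - 14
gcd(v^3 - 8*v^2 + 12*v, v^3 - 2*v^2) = v^2 - 2*v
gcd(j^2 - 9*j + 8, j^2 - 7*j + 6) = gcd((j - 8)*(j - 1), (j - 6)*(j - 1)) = j - 1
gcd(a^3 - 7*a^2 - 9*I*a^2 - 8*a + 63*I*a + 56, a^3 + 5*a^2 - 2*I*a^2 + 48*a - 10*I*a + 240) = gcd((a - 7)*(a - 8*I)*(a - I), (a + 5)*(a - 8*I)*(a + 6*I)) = a - 8*I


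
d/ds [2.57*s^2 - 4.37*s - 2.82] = 5.14*s - 4.37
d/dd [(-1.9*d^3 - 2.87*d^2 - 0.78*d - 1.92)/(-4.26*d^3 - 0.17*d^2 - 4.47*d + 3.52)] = (-11.9032*d^4 + 10.3404*d^3 - 31.9053*d^2 - 20.8576*d - 11.328)/(18.1476*d^6 + 1.4484*d^5 + 38.1133*d^4 - 28.4706*d^3 + 18.7841*d^2 - 31.4688*d + 12.3904)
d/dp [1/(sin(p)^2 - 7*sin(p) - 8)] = (7 - 2*sin(p))*cos(p)/((sin(p) - 8)^2*(sin(p) + 1)^2)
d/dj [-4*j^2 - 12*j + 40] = -8*j - 12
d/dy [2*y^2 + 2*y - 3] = 4*y + 2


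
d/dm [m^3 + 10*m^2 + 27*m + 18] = 3*m^2 + 20*m + 27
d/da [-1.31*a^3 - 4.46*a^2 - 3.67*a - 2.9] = -3.93*a^2 - 8.92*a - 3.67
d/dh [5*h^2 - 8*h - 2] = 10*h - 8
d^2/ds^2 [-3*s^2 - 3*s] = -6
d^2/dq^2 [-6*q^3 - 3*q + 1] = -36*q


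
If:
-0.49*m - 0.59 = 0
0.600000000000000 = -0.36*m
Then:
No Solution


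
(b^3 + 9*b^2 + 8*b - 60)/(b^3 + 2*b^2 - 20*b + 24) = (b + 5)/(b - 2)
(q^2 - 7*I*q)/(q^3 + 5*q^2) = (q - 7*I)/(q*(q + 5))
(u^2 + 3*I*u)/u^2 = (u + 3*I)/u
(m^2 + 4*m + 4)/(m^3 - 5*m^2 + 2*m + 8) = (m^2 + 4*m + 4)/(m^3 - 5*m^2 + 2*m + 8)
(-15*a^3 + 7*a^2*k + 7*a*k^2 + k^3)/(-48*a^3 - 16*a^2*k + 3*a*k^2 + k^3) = (5*a^2 - 4*a*k - k^2)/(16*a^2 - k^2)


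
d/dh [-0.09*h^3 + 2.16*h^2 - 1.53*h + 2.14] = -0.27*h^2 + 4.32*h - 1.53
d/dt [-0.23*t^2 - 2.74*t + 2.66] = -0.46*t - 2.74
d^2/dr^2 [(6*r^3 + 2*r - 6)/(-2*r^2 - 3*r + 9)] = 4*(-85*r^3 + 279*r^2 - 729*r + 54)/(8*r^6 + 36*r^5 - 54*r^4 - 297*r^3 + 243*r^2 + 729*r - 729)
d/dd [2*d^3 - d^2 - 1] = 2*d*(3*d - 1)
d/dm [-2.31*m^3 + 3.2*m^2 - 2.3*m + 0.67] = -6.93*m^2 + 6.4*m - 2.3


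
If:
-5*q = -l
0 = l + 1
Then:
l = -1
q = -1/5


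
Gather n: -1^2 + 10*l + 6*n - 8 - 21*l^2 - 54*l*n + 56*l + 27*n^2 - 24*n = -21*l^2 + 66*l + 27*n^2 + n*(-54*l - 18) - 9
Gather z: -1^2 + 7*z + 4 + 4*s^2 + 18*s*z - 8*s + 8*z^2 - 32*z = 4*s^2 - 8*s + 8*z^2 + z*(18*s - 25) + 3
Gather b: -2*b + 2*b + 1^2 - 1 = 0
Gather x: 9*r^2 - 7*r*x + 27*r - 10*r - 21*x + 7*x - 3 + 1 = 9*r^2 + 17*r + x*(-7*r - 14) - 2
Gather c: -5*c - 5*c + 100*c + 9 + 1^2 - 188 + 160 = 90*c - 18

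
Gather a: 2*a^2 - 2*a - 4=2*a^2 - 2*a - 4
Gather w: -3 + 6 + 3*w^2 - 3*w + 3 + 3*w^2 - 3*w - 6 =6*w^2 - 6*w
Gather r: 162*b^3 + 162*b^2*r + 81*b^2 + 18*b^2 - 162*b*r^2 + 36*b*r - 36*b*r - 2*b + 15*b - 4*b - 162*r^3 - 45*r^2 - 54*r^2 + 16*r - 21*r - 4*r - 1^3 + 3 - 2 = 162*b^3 + 99*b^2 + 9*b - 162*r^3 + r^2*(-162*b - 99) + r*(162*b^2 - 9)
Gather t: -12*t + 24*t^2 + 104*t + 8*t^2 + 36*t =32*t^2 + 128*t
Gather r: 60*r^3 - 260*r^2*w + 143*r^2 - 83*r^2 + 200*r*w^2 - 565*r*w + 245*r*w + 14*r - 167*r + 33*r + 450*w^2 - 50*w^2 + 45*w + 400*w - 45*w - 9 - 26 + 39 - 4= 60*r^3 + r^2*(60 - 260*w) + r*(200*w^2 - 320*w - 120) + 400*w^2 + 400*w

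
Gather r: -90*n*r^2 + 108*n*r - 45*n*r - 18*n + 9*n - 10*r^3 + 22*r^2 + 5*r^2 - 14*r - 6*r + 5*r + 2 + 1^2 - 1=-9*n - 10*r^3 + r^2*(27 - 90*n) + r*(63*n - 15) + 2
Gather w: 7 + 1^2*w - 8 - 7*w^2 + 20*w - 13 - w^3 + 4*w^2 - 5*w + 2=-w^3 - 3*w^2 + 16*w - 12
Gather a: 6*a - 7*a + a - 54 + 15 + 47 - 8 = 0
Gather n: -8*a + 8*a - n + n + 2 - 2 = 0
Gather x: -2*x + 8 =8 - 2*x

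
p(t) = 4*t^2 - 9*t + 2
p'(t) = 8*t - 9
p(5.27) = 65.66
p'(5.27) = 33.16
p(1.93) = -0.47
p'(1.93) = 6.44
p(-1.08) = 16.39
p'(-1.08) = -17.64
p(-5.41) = 167.76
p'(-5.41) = -52.28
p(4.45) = 41.16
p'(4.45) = 26.60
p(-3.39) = 78.48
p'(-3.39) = -36.12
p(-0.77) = 11.30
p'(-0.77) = -15.16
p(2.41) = 3.54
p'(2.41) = 10.28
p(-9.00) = 407.00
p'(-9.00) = -81.00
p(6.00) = 92.00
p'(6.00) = 39.00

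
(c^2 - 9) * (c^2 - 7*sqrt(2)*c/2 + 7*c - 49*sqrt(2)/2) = c^4 - 7*sqrt(2)*c^3/2 + 7*c^3 - 49*sqrt(2)*c^2/2 - 9*c^2 - 63*c + 63*sqrt(2)*c/2 + 441*sqrt(2)/2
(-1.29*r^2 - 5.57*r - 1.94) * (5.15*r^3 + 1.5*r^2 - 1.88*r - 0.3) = -6.6435*r^5 - 30.6205*r^4 - 15.9208*r^3 + 7.9486*r^2 + 5.3182*r + 0.582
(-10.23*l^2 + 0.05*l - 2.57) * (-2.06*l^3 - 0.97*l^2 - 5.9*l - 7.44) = 21.0738*l^5 + 9.8201*l^4 + 65.6027*l^3 + 78.3091*l^2 + 14.791*l + 19.1208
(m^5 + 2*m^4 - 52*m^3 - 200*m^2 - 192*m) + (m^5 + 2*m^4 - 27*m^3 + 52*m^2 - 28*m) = 2*m^5 + 4*m^4 - 79*m^3 - 148*m^2 - 220*m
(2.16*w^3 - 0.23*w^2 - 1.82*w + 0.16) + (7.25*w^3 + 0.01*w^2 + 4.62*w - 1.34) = 9.41*w^3 - 0.22*w^2 + 2.8*w - 1.18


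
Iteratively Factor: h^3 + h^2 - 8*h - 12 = (h + 2)*(h^2 - h - 6) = (h + 2)^2*(h - 3)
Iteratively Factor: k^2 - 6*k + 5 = (k - 1)*(k - 5)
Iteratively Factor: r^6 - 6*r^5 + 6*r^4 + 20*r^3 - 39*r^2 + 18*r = (r - 3)*(r^5 - 3*r^4 - 3*r^3 + 11*r^2 - 6*r) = r*(r - 3)*(r^4 - 3*r^3 - 3*r^2 + 11*r - 6) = r*(r - 3)*(r - 1)*(r^3 - 2*r^2 - 5*r + 6) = r*(r - 3)*(r - 1)^2*(r^2 - r - 6) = r*(r - 3)^2*(r - 1)^2*(r + 2)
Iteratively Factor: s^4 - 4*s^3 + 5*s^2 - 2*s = (s)*(s^3 - 4*s^2 + 5*s - 2) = s*(s - 1)*(s^2 - 3*s + 2) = s*(s - 1)^2*(s - 2)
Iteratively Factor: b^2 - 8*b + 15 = (b - 5)*(b - 3)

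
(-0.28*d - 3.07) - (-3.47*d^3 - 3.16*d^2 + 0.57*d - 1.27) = 3.47*d^3 + 3.16*d^2 - 0.85*d - 1.8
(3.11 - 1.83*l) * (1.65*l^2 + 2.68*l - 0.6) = -3.0195*l^3 + 0.227099999999999*l^2 + 9.4328*l - 1.866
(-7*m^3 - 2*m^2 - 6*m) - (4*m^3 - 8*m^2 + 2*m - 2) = -11*m^3 + 6*m^2 - 8*m + 2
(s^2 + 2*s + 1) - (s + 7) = s^2 + s - 6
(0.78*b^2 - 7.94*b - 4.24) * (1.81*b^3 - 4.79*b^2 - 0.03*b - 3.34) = 1.4118*b^5 - 18.1076*b^4 + 30.3348*b^3 + 17.9426*b^2 + 26.6468*b + 14.1616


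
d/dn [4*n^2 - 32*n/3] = 8*n - 32/3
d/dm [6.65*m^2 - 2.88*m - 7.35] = 13.3*m - 2.88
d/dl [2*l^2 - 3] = 4*l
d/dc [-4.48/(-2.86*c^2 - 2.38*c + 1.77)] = (-25.6256*c - 10.6624)/(2.86*c^2 + 2.38*c - 1.77)^2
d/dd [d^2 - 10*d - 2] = 2*d - 10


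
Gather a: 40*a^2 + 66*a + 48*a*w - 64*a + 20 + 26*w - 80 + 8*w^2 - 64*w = 40*a^2 + a*(48*w + 2) + 8*w^2 - 38*w - 60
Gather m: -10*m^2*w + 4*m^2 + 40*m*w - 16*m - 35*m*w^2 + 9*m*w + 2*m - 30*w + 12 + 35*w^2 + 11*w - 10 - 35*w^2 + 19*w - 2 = m^2*(4 - 10*w) + m*(-35*w^2 + 49*w - 14)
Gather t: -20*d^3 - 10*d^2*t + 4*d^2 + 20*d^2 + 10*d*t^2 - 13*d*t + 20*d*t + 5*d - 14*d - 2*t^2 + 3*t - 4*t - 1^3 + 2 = -20*d^3 + 24*d^2 - 9*d + t^2*(10*d - 2) + t*(-10*d^2 + 7*d - 1) + 1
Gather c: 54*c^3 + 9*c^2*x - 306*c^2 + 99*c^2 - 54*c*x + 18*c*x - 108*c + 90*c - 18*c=54*c^3 + c^2*(9*x - 207) + c*(-36*x - 36)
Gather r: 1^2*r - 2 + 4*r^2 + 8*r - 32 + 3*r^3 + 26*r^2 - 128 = 3*r^3 + 30*r^2 + 9*r - 162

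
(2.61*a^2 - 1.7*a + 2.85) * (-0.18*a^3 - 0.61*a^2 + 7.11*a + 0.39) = -0.4698*a^5 - 1.2861*a^4 + 19.0811*a^3 - 12.8076*a^2 + 19.6005*a + 1.1115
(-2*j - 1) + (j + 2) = 1 - j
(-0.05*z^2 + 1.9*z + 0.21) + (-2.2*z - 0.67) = -0.05*z^2 - 0.3*z - 0.46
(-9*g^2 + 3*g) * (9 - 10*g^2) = 90*g^4 - 30*g^3 - 81*g^2 + 27*g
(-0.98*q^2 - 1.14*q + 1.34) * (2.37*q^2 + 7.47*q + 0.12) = -2.3226*q^4 - 10.0224*q^3 - 5.4576*q^2 + 9.873*q + 0.1608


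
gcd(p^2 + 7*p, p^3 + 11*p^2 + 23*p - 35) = p + 7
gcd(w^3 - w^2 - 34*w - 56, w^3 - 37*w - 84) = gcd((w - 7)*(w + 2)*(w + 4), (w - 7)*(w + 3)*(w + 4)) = w^2 - 3*w - 28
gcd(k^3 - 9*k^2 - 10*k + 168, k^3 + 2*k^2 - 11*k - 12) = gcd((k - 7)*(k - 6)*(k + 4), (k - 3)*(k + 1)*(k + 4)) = k + 4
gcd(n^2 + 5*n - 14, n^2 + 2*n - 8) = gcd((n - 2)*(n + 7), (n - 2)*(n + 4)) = n - 2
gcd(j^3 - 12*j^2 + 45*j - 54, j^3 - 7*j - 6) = j - 3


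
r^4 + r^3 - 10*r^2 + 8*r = r*(r - 2)*(r - 1)*(r + 4)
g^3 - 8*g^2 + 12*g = g*(g - 6)*(g - 2)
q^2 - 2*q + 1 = (q - 1)^2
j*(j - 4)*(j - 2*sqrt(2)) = j^3 - 4*j^2 - 2*sqrt(2)*j^2 + 8*sqrt(2)*j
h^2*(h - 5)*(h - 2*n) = h^4 - 2*h^3*n - 5*h^3 + 10*h^2*n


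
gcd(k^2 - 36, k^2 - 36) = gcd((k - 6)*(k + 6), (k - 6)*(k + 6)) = k^2 - 36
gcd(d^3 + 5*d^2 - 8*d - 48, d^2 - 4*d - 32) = d + 4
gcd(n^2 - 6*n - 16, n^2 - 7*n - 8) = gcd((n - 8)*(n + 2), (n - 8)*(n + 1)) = n - 8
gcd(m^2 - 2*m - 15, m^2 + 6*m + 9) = m + 3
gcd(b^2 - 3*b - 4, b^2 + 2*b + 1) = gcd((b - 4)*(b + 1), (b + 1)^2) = b + 1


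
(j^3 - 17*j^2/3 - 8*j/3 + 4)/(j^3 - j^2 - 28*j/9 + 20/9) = 3*(j^2 - 5*j - 6)/(3*j^2 - j - 10)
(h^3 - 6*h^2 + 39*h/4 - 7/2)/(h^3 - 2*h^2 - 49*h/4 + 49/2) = (2*h - 1)/(2*h + 7)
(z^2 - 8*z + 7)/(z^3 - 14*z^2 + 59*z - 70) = (z - 1)/(z^2 - 7*z + 10)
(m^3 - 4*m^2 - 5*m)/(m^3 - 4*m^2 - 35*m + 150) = m*(m + 1)/(m^2 + m - 30)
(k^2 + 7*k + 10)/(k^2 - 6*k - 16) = (k + 5)/(k - 8)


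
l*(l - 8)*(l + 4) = l^3 - 4*l^2 - 32*l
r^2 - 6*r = r*(r - 6)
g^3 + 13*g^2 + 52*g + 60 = (g + 2)*(g + 5)*(g + 6)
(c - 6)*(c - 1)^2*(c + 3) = c^4 - 5*c^3 - 11*c^2 + 33*c - 18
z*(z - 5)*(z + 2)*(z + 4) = z^4 + z^3 - 22*z^2 - 40*z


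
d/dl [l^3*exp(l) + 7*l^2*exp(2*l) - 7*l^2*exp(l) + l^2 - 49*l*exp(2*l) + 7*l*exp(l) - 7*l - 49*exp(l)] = l^3*exp(l) + 14*l^2*exp(2*l) - 4*l^2*exp(l) - 84*l*exp(2*l) - 7*l*exp(l) + 2*l - 49*exp(2*l) - 42*exp(l) - 7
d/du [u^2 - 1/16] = 2*u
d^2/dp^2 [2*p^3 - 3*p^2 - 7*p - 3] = 12*p - 6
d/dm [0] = 0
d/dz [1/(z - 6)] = -1/(z - 6)^2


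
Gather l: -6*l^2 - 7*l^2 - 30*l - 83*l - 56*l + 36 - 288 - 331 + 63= -13*l^2 - 169*l - 520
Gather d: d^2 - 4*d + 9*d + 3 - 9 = d^2 + 5*d - 6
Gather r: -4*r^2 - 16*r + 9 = -4*r^2 - 16*r + 9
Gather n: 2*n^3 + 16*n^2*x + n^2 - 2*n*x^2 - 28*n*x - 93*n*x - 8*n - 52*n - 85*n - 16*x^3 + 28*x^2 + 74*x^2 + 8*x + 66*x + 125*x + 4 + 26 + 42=2*n^3 + n^2*(16*x + 1) + n*(-2*x^2 - 121*x - 145) - 16*x^3 + 102*x^2 + 199*x + 72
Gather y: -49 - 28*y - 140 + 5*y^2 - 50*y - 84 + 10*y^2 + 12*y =15*y^2 - 66*y - 273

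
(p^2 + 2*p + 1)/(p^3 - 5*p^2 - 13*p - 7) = 1/(p - 7)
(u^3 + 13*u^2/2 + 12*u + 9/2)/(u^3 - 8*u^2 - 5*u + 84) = (2*u^2 + 7*u + 3)/(2*(u^2 - 11*u + 28))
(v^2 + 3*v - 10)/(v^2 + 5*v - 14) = (v + 5)/(v + 7)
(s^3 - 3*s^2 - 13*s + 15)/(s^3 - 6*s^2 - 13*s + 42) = (s^2 - 6*s + 5)/(s^2 - 9*s + 14)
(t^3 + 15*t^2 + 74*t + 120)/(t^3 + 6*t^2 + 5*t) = (t^2 + 10*t + 24)/(t*(t + 1))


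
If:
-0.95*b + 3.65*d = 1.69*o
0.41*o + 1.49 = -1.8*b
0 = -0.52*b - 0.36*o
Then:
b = -1.23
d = 0.50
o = 1.78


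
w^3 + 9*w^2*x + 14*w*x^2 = w*(w + 2*x)*(w + 7*x)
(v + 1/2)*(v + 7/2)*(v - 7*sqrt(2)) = v^3 - 7*sqrt(2)*v^2 + 4*v^2 - 28*sqrt(2)*v + 7*v/4 - 49*sqrt(2)/4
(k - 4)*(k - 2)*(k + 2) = k^3 - 4*k^2 - 4*k + 16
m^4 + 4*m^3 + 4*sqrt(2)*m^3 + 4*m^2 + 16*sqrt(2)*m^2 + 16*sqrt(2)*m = m*(m + 2)^2*(m + 4*sqrt(2))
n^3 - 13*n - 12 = (n - 4)*(n + 1)*(n + 3)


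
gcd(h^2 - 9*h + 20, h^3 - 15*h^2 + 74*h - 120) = h^2 - 9*h + 20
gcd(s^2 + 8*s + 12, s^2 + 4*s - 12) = s + 6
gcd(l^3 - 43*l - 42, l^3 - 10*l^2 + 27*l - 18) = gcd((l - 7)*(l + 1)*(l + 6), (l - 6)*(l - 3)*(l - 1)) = 1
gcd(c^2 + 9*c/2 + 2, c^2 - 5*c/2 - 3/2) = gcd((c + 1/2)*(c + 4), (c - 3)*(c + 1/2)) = c + 1/2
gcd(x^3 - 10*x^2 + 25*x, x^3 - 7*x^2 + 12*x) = x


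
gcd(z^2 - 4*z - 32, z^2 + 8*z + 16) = z + 4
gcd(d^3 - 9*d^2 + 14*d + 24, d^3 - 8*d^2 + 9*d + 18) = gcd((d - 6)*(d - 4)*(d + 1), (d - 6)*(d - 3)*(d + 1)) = d^2 - 5*d - 6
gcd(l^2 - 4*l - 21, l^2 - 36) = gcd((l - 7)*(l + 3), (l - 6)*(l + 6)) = 1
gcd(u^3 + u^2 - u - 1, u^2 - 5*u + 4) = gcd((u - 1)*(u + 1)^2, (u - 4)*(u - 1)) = u - 1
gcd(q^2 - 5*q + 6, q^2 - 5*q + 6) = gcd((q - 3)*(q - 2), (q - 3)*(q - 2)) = q^2 - 5*q + 6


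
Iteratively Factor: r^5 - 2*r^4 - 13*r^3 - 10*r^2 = (r)*(r^4 - 2*r^3 - 13*r^2 - 10*r) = r*(r - 5)*(r^3 + 3*r^2 + 2*r) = r*(r - 5)*(r + 1)*(r^2 + 2*r) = r*(r - 5)*(r + 1)*(r + 2)*(r)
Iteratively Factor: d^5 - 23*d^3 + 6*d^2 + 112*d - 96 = (d - 4)*(d^4 + 4*d^3 - 7*d^2 - 22*d + 24) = (d - 4)*(d + 3)*(d^3 + d^2 - 10*d + 8) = (d - 4)*(d + 3)*(d + 4)*(d^2 - 3*d + 2) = (d - 4)*(d - 1)*(d + 3)*(d + 4)*(d - 2)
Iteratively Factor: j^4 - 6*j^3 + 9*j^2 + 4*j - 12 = (j - 2)*(j^3 - 4*j^2 + j + 6) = (j - 2)*(j + 1)*(j^2 - 5*j + 6) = (j - 3)*(j - 2)*(j + 1)*(j - 2)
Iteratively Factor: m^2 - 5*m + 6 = (m - 2)*(m - 3)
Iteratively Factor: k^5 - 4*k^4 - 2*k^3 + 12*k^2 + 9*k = (k - 3)*(k^4 - k^3 - 5*k^2 - 3*k) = k*(k - 3)*(k^3 - k^2 - 5*k - 3) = k*(k - 3)^2*(k^2 + 2*k + 1) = k*(k - 3)^2*(k + 1)*(k + 1)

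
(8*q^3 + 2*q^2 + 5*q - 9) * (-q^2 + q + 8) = -8*q^5 + 6*q^4 + 61*q^3 + 30*q^2 + 31*q - 72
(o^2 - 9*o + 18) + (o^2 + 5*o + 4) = 2*o^2 - 4*o + 22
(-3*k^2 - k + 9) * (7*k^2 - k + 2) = -21*k^4 - 4*k^3 + 58*k^2 - 11*k + 18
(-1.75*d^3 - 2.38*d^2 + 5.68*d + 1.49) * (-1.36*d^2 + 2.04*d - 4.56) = 2.38*d^5 - 0.3332*d^4 - 4.6*d^3 + 20.4136*d^2 - 22.8612*d - 6.7944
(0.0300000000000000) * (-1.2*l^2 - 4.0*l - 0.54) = -0.036*l^2 - 0.12*l - 0.0162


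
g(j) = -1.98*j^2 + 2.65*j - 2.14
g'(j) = 2.65 - 3.96*j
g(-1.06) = -7.17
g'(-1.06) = 6.85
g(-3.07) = -28.94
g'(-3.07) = 14.81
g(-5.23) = -70.16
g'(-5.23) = 23.36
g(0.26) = -1.58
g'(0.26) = 1.62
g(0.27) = -1.57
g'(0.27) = 1.58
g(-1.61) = -11.54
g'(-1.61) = 9.03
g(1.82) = -3.88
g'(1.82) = -4.56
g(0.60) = -1.26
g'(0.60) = 0.27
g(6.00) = -57.52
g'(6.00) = -21.11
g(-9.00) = -186.37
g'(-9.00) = 38.29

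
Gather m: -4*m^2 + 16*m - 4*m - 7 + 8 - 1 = -4*m^2 + 12*m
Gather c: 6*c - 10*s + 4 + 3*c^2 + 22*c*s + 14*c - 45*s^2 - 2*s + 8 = 3*c^2 + c*(22*s + 20) - 45*s^2 - 12*s + 12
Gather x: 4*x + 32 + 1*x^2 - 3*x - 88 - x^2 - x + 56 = 0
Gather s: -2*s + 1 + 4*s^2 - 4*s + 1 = 4*s^2 - 6*s + 2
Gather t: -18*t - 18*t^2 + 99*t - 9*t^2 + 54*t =-27*t^2 + 135*t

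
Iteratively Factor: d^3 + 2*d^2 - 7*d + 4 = (d + 4)*(d^2 - 2*d + 1) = (d - 1)*(d + 4)*(d - 1)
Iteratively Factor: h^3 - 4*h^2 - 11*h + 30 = (h - 5)*(h^2 + h - 6) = (h - 5)*(h + 3)*(h - 2)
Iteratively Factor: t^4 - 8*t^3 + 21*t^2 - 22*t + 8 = (t - 1)*(t^3 - 7*t^2 + 14*t - 8) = (t - 2)*(t - 1)*(t^2 - 5*t + 4) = (t - 4)*(t - 2)*(t - 1)*(t - 1)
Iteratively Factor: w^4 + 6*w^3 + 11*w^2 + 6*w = (w + 2)*(w^3 + 4*w^2 + 3*w) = w*(w + 2)*(w^2 + 4*w + 3) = w*(w + 2)*(w + 3)*(w + 1)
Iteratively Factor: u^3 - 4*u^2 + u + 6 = (u + 1)*(u^2 - 5*u + 6) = (u - 3)*(u + 1)*(u - 2)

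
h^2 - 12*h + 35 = (h - 7)*(h - 5)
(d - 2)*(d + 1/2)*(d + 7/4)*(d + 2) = d^4 + 9*d^3/4 - 25*d^2/8 - 9*d - 7/2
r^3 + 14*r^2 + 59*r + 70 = (r + 2)*(r + 5)*(r + 7)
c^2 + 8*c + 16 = (c + 4)^2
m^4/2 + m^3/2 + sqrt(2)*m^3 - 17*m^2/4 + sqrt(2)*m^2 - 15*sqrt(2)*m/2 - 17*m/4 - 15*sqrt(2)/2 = (m/2 + 1/2)*(m - 2*sqrt(2))*(m + 3*sqrt(2)/2)*(m + 5*sqrt(2)/2)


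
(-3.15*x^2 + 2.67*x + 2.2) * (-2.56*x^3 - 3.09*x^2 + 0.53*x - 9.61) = 8.064*x^5 + 2.8983*x^4 - 15.5518*x^3 + 24.8886*x^2 - 24.4927*x - 21.142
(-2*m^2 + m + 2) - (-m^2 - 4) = -m^2 + m + 6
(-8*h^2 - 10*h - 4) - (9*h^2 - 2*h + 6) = -17*h^2 - 8*h - 10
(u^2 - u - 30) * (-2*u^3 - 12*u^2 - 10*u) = -2*u^5 - 10*u^4 + 62*u^3 + 370*u^2 + 300*u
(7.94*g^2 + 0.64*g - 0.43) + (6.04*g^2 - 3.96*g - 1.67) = 13.98*g^2 - 3.32*g - 2.1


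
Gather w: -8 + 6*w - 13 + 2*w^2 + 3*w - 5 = 2*w^2 + 9*w - 26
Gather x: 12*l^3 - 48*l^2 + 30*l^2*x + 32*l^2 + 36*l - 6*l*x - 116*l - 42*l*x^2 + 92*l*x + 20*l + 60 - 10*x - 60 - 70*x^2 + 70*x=12*l^3 - 16*l^2 - 60*l + x^2*(-42*l - 70) + x*(30*l^2 + 86*l + 60)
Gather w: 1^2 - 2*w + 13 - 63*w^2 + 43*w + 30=-63*w^2 + 41*w + 44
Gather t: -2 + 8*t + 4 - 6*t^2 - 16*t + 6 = -6*t^2 - 8*t + 8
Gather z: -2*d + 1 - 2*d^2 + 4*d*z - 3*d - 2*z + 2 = -2*d^2 - 5*d + z*(4*d - 2) + 3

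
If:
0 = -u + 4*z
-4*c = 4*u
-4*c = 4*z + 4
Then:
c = -4/3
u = 4/3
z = 1/3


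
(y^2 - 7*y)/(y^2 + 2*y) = (y - 7)/(y + 2)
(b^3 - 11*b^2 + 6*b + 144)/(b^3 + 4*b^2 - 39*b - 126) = (b - 8)/(b + 7)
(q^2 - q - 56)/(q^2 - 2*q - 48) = (q + 7)/(q + 6)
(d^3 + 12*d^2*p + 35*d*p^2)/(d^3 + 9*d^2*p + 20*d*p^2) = (d + 7*p)/(d + 4*p)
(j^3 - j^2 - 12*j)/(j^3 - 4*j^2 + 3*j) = (j^2 - j - 12)/(j^2 - 4*j + 3)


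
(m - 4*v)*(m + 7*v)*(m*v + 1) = m^3*v + 3*m^2*v^2 + m^2 - 28*m*v^3 + 3*m*v - 28*v^2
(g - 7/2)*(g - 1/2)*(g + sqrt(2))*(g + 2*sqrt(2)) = g^4 - 4*g^3 + 3*sqrt(2)*g^3 - 12*sqrt(2)*g^2 + 23*g^2/4 - 16*g + 21*sqrt(2)*g/4 + 7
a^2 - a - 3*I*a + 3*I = (a - 1)*(a - 3*I)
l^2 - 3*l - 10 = (l - 5)*(l + 2)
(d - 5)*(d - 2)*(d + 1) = d^3 - 6*d^2 + 3*d + 10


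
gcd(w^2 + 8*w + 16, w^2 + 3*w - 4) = w + 4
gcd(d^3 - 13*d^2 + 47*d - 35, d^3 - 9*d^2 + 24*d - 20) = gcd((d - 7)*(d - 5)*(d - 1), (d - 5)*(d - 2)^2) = d - 5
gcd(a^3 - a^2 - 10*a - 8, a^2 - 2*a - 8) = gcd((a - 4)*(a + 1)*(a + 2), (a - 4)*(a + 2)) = a^2 - 2*a - 8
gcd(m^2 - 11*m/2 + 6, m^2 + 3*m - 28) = m - 4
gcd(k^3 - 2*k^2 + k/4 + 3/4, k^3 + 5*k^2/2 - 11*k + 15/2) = k^2 - 5*k/2 + 3/2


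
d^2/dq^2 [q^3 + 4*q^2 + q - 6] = 6*q + 8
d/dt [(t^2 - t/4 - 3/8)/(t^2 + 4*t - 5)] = (17*t^2 - 37*t + 11)/(4*(t^4 + 8*t^3 + 6*t^2 - 40*t + 25))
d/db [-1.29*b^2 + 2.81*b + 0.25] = 2.81 - 2.58*b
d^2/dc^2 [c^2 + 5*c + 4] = 2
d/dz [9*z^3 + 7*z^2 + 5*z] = 27*z^2 + 14*z + 5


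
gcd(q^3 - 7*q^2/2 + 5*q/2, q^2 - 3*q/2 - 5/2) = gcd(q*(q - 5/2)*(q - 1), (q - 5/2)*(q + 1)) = q - 5/2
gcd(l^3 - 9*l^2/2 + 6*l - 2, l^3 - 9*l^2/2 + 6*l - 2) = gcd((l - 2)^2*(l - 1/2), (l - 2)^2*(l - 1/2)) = l^3 - 9*l^2/2 + 6*l - 2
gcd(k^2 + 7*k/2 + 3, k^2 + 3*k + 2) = k + 2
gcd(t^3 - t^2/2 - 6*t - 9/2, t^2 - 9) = t - 3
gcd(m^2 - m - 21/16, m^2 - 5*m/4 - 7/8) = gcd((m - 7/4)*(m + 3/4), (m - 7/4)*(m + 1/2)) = m - 7/4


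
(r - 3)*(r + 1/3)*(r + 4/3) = r^3 - 4*r^2/3 - 41*r/9 - 4/3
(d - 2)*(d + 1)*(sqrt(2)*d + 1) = sqrt(2)*d^3 - sqrt(2)*d^2 + d^2 - 2*sqrt(2)*d - d - 2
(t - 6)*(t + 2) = t^2 - 4*t - 12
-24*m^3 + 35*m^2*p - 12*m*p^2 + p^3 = (-8*m + p)*(-3*m + p)*(-m + p)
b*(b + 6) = b^2 + 6*b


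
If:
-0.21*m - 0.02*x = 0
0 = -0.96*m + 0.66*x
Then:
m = 0.00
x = 0.00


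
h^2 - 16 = (h - 4)*(h + 4)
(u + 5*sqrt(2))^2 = u^2 + 10*sqrt(2)*u + 50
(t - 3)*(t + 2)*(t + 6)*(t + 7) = t^4 + 12*t^3 + 23*t^2 - 120*t - 252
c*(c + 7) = c^2 + 7*c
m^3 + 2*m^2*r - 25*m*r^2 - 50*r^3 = (m - 5*r)*(m + 2*r)*(m + 5*r)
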